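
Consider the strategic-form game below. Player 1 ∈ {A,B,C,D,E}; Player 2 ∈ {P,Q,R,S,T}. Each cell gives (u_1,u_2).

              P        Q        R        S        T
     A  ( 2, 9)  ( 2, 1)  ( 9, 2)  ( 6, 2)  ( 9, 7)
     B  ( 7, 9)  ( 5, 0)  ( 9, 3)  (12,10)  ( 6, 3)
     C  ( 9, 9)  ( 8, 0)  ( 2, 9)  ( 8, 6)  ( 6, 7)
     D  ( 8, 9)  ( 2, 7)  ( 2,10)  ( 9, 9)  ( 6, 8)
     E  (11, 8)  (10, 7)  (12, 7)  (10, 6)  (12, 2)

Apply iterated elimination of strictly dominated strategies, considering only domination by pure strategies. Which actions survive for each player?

Survivors P1:{B,E} P2:{P,S}

P1 drop A (E beats it: P:11>2 Q:10>2 R:12>9 S:10>6 T:12>9)
P1 drop C (E beats it: P:11>9 Q:10>8 R:12>2 S:10>8 T:12>6)
P1 drop D (E beats it: P:11>8 Q:10>2 R:12>2 S:10>9 T:12>6)
P2 drop Q (P beats it: B:9>0 E:8>7)
P2 drop R (P beats it: B:9>3 E:8>7)
P2 drop T (P beats it: B:9>3 E:8>2)
P1→{B,E} P2→{P,S}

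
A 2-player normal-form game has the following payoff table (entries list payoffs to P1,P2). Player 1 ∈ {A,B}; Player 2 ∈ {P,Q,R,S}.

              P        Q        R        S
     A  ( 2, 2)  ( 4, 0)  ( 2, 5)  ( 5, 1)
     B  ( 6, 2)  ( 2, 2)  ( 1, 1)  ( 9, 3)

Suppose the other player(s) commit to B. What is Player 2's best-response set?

u_2(P vs B) = 2
u_2(Q vs B) = 2
u_2(R vs B) = 1
u_2(S vs B) = 3
max payoff 3 at {S}

P2 best: {S}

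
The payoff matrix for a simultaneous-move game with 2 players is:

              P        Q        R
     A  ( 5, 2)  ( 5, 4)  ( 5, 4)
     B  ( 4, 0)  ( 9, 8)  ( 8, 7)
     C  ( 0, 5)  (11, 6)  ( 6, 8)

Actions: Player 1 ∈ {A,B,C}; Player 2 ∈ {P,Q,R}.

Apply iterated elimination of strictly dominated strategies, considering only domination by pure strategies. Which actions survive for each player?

Remaining: P1:{B,C} P2:{Q,R}

P2 drop P (Q beats it: A:4>2 B:8>0 C:6>5)
P1 drop A (B beats it: Q:9>5 R:8>5)
P1→{B,C} P2→{Q,R}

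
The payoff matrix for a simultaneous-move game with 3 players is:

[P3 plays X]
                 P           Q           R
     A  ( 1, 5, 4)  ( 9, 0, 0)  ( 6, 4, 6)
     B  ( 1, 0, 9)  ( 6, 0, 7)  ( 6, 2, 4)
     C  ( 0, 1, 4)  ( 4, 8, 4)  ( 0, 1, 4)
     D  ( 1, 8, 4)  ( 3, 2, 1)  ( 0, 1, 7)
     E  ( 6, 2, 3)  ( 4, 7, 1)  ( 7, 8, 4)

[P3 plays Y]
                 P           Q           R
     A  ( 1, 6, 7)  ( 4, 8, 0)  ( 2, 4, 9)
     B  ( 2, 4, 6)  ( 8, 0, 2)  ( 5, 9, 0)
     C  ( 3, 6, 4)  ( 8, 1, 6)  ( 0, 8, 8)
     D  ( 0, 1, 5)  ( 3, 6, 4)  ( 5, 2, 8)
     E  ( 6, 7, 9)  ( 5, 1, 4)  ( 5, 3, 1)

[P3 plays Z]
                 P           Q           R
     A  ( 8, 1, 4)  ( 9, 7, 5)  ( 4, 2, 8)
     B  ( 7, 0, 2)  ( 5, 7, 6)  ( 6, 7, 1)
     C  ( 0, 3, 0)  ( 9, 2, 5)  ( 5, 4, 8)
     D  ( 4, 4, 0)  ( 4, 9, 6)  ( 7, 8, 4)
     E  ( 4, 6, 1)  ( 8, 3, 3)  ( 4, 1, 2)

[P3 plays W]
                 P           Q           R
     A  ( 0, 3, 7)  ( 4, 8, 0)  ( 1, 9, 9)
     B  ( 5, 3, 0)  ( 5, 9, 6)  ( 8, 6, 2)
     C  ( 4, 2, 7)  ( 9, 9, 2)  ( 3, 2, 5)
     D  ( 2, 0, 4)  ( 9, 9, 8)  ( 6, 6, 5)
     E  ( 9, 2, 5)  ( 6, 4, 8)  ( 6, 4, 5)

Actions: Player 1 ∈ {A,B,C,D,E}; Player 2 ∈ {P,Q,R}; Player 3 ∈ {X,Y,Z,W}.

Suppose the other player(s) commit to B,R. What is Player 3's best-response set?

P3 best: {X}

u_3(X vs B,R) = 4
u_3(Y vs B,R) = 0
u_3(Z vs B,R) = 1
u_3(W vs B,R) = 2
max payoff 4 at {X}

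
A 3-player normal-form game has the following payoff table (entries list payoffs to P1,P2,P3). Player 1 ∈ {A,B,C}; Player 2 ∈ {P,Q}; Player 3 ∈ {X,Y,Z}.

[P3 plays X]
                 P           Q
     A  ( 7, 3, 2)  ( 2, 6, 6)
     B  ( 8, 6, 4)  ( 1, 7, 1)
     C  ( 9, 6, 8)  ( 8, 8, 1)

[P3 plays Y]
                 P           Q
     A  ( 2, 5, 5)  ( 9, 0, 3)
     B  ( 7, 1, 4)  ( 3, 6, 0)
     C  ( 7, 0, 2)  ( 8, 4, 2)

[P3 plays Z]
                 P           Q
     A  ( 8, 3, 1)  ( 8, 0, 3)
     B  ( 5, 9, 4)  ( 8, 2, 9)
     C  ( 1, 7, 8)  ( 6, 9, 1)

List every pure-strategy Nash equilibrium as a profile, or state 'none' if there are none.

(A,P,X): not NE [P1→C gives 9>7; P2→Q gives 6>3; P3→Y gives 5>2]
(A,P,Y): not NE [P1→C gives 7>2]
(A,P,Z): not NE [P3→Y gives 5>1]
(A,Q,X): not NE [P1→C gives 8>2]
(A,Q,Y): not NE [P2→P gives 5>0; P3→X gives 6>3]
(A,Q,Z): not NE [P2→P gives 3>0; P3→X gives 6>3]
(B,P,X): not NE [P1→C gives 9>8; P2→Q gives 7>6]
(B,P,Y): not NE [P2→Q gives 6>1]
(B,P,Z): not NE [P1→A gives 8>5]
(B,Q,X): not NE [P1→C gives 8>1; P3→Z gives 9>1]
(B,Q,Y): not NE [P1→A gives 9>3; P3→Z gives 9>0]
(B,Q,Z): not NE [P2→P gives 9>2]
(C,P,X): not NE [P2→Q gives 8>6]
(C,P,Y): not NE [P2→Q gives 4>0; P3→Z gives 8>2]
(C,P,Z): not NE [P1→A gives 8>1; P2→Q gives 9>7]
(C,Q,X): not NE [P3→Y gives 2>1]
(C,Q,Y): not NE [P1→A gives 9>8]
(C,Q,Z): not NE [P1→B gives 8>6; P3→Y gives 2>1]

PSNE: ∅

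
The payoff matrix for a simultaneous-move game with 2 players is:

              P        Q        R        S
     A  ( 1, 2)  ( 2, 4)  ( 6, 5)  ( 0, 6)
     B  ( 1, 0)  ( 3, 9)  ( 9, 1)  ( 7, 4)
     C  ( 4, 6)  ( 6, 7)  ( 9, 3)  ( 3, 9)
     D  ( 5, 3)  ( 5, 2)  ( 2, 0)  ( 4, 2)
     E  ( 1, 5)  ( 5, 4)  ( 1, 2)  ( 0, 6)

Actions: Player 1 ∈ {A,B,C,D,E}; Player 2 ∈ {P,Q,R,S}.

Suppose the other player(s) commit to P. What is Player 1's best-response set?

BR_1 = {D}

u_1(A vs P) = 1
u_1(B vs P) = 1
u_1(C vs P) = 4
u_1(D vs P) = 5
u_1(E vs P) = 1
max payoff 5 at {D}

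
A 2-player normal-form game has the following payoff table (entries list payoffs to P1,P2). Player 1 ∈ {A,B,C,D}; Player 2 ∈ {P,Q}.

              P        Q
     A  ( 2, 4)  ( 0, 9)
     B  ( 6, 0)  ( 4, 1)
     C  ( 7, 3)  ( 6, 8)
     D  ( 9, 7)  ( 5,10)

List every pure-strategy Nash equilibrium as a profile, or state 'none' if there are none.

(A,P): not NE [P1→D gives 9>2; P2→Q gives 9>4]
(A,Q): not NE [P1→C gives 6>0]
(B,P): not NE [P1→D gives 9>6; P2→Q gives 1>0]
(B,Q): not NE [P1→C gives 6>4]
(C,P): not NE [P1→D gives 9>7; P2→Q gives 8>3]
(C,Q): NE
(D,P): not NE [P2→Q gives 10>7]
(D,Q): not NE [P1→C gives 6>5]

NE set: (C,Q)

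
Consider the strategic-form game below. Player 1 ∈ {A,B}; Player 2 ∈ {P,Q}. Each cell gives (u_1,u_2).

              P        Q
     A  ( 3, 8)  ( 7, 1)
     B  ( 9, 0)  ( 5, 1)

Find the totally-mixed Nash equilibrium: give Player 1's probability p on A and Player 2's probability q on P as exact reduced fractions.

P1 indiff ⇒ q·3+(1-q)·7 = q·9+(1-q)·5 ⇒ q(-6) = (1-q)(-2) ⇒ q = 1/4
P2 indiff ⇒ p·8+(1-p)·0 = p·1+(1-p)·1 ⇒ p(7) = (1-p)(1) ⇒ p = 1/8

p=1/8, q=1/4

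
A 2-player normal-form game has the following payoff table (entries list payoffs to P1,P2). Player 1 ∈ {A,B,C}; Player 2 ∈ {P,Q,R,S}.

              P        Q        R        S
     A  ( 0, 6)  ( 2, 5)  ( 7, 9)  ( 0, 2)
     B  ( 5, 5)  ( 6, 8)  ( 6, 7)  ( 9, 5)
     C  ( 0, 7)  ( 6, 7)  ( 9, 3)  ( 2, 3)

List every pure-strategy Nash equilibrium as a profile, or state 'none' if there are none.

PSNE = {(B,Q), (C,Q)}

(A,P): not NE [P1→B gives 5>0; P2→R gives 9>6]
(A,Q): not NE [P1→C gives 6>2; P2→R gives 9>5]
(A,R): not NE [P1→C gives 9>7]
(A,S): not NE [P1→B gives 9>0; P2→R gives 9>2]
(B,P): not NE [P2→Q gives 8>5]
(B,Q): NE
(B,R): not NE [P1→C gives 9>6; P2→Q gives 8>7]
(B,S): not NE [P2→Q gives 8>5]
(C,P): not NE [P1→B gives 5>0]
(C,Q): NE
(C,R): not NE [P2→Q gives 7>3]
(C,S): not NE [P1→B gives 9>2; P2→Q gives 7>3]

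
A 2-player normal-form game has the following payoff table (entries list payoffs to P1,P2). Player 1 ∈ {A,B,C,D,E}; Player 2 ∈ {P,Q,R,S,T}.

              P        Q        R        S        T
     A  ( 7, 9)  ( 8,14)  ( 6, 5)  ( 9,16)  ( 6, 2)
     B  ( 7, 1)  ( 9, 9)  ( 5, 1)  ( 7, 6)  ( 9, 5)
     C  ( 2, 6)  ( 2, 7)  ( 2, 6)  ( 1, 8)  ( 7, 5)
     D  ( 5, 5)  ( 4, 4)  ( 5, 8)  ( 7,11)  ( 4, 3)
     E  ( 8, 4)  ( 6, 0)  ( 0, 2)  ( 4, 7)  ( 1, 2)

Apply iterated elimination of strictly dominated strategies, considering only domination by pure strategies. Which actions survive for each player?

P1 drop C (B beats it: P:7>2 Q:9>2 R:5>2 S:7>1 T:9>7)
P1 drop D (A beats it: P:7>5 Q:8>4 R:6>5 S:9>7 T:6>4)
P2 drop P (S beats it: A:16>9 B:6>1 E:7>4)
P1 drop E (A beats it: Q:8>6 R:6>0 S:9>4 T:6>1)
P2 drop R (Q beats it: A:14>5 B:9>1)
P2 drop T (Q beats it: A:14>2 B:9>5)
P1→{A,B} P2→{Q,S}

Survivors P1:{A,B} P2:{Q,S}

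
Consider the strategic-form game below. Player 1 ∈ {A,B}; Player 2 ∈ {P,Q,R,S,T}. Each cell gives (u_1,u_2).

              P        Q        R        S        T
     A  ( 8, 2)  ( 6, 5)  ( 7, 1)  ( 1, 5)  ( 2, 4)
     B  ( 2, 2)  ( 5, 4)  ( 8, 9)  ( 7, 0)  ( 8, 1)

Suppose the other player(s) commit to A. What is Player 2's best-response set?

u_2(P vs A) = 2
u_2(Q vs A) = 5
u_2(R vs A) = 1
u_2(S vs A) = 5
u_2(T vs A) = 4
max payoff 5 at {Q,S}

argmax u_2 = {Q,S}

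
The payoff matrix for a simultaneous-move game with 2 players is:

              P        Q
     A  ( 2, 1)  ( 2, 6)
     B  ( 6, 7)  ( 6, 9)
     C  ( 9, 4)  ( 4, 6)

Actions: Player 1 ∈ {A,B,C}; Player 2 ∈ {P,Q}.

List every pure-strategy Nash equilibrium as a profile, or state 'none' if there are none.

(A,P): not NE [P1→C gives 9>2; P2→Q gives 6>1]
(A,Q): not NE [P1→B gives 6>2]
(B,P): not NE [P1→C gives 9>6; P2→Q gives 9>7]
(B,Q): NE
(C,P): not NE [P2→Q gives 6>4]
(C,Q): not NE [P1→B gives 6>4]

NE set: (B,Q)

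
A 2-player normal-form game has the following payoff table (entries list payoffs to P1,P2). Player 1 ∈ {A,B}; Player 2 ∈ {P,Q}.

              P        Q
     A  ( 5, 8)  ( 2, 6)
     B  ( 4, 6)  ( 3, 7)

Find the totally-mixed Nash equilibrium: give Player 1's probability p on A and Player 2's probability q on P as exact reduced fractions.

(p,q) = (1/3, 1/2)

P1 indiff ⇒ q·5+(1-q)·2 = q·4+(1-q)·3 ⇒ q(1) = (1-q)(1) ⇒ q = 1/2
P2 indiff ⇒ p·8+(1-p)·6 = p·6+(1-p)·7 ⇒ p(2) = (1-p)(1) ⇒ p = 1/3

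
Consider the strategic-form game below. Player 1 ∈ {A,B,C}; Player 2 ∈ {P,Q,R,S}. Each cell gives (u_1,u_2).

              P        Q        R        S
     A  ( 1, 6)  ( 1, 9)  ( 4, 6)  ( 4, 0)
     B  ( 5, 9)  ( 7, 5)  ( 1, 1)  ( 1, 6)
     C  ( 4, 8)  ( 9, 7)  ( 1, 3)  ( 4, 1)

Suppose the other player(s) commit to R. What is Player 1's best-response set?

argmax u_1 = {A}

u_1(A vs R) = 4
u_1(B vs R) = 1
u_1(C vs R) = 1
max payoff 4 at {A}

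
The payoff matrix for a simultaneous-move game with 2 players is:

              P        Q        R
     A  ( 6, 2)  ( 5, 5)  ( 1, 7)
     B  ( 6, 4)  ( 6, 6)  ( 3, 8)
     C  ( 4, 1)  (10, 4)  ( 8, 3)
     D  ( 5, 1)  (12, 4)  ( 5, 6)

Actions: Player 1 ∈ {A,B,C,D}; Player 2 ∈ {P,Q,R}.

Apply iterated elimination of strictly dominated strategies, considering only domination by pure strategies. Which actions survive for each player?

P2 drop P (Q beats it: A:5>2 B:6>4 C:4>1 D:4>1)
P1 drop A (B beats it: Q:6>5 R:3>1)
P1 drop B (C beats it: Q:10>6 R:8>3)
P1→{C,D} P2→{Q,R}

Remaining: P1:{C,D} P2:{Q,R}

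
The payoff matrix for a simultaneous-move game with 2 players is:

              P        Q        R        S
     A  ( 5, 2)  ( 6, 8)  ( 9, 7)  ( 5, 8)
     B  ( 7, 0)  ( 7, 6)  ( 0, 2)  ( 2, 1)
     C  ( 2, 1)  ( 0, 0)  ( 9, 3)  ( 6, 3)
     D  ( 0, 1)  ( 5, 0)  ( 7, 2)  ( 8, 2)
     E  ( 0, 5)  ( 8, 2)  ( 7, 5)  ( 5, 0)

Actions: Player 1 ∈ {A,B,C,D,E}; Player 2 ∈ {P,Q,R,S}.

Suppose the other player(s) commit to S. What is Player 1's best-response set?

BR_1 = {D}

u_1(A vs S) = 5
u_1(B vs S) = 2
u_1(C vs S) = 6
u_1(D vs S) = 8
u_1(E vs S) = 5
max payoff 8 at {D}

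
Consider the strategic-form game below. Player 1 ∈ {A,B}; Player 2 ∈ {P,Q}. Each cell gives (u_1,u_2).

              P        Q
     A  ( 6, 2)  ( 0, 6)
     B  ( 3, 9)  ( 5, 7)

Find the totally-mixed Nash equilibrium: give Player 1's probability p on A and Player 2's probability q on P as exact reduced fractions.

P1 indiff ⇒ q·6+(1-q)·0 = q·3+(1-q)·5 ⇒ q(3) = (1-q)(5) ⇒ q = 5/8
P2 indiff ⇒ p·2+(1-p)·9 = p·6+(1-p)·7 ⇒ p(-4) = (1-p)(-2) ⇒ p = 1/3

(p,q) = (1/3, 5/8)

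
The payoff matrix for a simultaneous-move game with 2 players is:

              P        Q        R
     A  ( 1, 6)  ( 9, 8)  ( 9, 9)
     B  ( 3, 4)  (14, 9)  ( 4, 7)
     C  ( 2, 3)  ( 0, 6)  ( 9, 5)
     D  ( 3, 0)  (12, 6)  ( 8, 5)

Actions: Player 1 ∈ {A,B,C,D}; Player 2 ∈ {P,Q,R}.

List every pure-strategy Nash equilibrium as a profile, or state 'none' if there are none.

(A,P): not NE [P1→D gives 3>1; P2→R gives 9>6]
(A,Q): not NE [P1→B gives 14>9; P2→R gives 9>8]
(A,R): NE
(B,P): not NE [P2→Q gives 9>4]
(B,Q): NE
(B,R): not NE [P1→C gives 9>4; P2→Q gives 9>7]
(C,P): not NE [P1→D gives 3>2; P2→Q gives 6>3]
(C,Q): not NE [P1→B gives 14>0]
(C,R): not NE [P2→Q gives 6>5]
(D,P): not NE [P2→Q gives 6>0]
(D,Q): not NE [P1→B gives 14>12]
(D,R): not NE [P1→C gives 9>8; P2→Q gives 6>5]

PSNE = {(A,R), (B,Q)}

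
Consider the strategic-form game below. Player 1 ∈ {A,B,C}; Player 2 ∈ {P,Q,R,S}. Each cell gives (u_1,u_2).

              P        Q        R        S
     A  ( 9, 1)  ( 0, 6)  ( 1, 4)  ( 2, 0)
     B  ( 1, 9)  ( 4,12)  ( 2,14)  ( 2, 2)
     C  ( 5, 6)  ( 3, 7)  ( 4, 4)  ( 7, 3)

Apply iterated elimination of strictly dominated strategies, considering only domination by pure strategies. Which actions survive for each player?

P2 drop P (Q beats it: A:6>1 B:12>9 C:7>6)
P1 drop A (C beats it: Q:3>0 R:4>1 S:7>2)
P2 drop S (Q beats it: B:12>2 C:7>3)
P1→{B,C} P2→{Q,R}

Survivors P1:{B,C} P2:{Q,R}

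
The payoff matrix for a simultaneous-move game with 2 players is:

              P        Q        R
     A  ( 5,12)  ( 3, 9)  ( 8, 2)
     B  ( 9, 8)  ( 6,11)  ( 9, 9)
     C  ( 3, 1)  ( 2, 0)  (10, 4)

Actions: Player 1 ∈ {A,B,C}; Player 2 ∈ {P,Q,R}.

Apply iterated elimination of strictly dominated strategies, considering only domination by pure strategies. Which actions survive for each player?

P1 drop A (B beats it: P:9>5 Q:6>3 R:9>8)
P2 drop P (R beats it: B:9>8 C:4>1)
P1→{B,C} P2→{Q,R}

Survivors P1:{B,C} P2:{Q,R}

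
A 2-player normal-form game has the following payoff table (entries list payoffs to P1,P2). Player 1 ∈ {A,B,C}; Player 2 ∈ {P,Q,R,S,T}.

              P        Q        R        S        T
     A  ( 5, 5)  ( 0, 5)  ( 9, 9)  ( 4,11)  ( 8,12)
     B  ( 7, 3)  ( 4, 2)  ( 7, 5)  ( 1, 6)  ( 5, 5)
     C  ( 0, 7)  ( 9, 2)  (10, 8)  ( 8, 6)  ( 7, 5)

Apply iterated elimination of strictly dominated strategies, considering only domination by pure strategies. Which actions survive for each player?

P2 drop P (R beats it: A:9>5 B:5>3 C:8>7)
P1 drop B (C beats it: Q:9>4 R:10>7 S:8>1 T:7>5)
P2 drop Q (R beats it: A:9>5 C:8>2)
P1→{A,C} P2→{R,S,T}

Remaining: P1:{A,C} P2:{R,S,T}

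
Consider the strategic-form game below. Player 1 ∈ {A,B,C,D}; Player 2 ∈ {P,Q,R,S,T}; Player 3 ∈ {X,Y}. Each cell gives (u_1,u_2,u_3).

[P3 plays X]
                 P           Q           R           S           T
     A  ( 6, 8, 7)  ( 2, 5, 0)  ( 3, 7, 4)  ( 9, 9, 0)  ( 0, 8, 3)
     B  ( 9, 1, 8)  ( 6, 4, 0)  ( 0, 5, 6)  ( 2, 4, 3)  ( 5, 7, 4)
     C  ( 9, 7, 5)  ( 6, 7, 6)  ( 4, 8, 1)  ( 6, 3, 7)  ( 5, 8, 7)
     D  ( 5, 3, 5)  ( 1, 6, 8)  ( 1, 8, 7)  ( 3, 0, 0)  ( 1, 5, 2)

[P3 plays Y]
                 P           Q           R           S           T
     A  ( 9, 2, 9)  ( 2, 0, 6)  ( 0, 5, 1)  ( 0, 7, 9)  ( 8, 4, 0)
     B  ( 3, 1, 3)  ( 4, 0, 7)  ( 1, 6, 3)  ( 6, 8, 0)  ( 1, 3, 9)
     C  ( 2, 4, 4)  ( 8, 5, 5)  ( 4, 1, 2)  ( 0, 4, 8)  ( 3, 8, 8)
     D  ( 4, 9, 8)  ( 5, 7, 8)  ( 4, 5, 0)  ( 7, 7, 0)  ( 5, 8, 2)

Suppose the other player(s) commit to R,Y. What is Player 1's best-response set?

BR_1 = {C,D}

u_1(A vs R,Y) = 0
u_1(B vs R,Y) = 1
u_1(C vs R,Y) = 4
u_1(D vs R,Y) = 4
max payoff 4 at {C,D}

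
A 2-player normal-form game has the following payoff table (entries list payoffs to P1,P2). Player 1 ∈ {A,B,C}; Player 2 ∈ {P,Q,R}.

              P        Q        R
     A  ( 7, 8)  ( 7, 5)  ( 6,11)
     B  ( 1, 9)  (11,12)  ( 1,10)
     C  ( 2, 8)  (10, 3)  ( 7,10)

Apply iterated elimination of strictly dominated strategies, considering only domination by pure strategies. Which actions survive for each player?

P2 drop P (R beats it: A:11>8 B:10>9 C:10>8)
P1 drop A (C beats it: Q:10>7 R:7>6)
P1→{B,C} P2→{Q,R}

Remaining: P1:{B,C} P2:{Q,R}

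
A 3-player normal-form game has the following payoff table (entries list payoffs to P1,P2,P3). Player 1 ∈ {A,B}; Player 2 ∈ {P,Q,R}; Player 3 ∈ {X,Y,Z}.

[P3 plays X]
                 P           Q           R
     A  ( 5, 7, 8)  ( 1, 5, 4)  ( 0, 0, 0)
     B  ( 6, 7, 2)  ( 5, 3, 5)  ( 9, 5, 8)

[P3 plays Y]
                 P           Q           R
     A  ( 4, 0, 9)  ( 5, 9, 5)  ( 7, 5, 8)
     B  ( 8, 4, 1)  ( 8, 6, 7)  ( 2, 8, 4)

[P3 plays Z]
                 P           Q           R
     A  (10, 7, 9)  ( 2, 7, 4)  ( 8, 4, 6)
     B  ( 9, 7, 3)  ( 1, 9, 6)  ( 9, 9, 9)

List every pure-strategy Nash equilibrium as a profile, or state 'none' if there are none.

PSNE = {(A,P,Z), (B,R,Z)}

(A,P,X): not NE [P1→B gives 6>5; P3→Z gives 9>8]
(A,P,Y): not NE [P1→B gives 8>4; P2→Q gives 9>0]
(A,P,Z): NE
(A,Q,X): not NE [P1→B gives 5>1; P2→P gives 7>5; P3→Y gives 5>4]
(A,Q,Y): not NE [P1→B gives 8>5]
(A,Q,Z): not NE [P3→Y gives 5>4]
(A,R,X): not NE [P1→B gives 9>0; P2→P gives 7>0; P3→Y gives 8>0]
(A,R,Y): not NE [P2→Q gives 9>5]
(A,R,Z): not NE [P1→B gives 9>8; P2→Q gives 7>4; P3→Y gives 8>6]
(B,P,X): not NE [P3→Z gives 3>2]
(B,P,Y): not NE [P2→R gives 8>4; P3→Z gives 3>1]
(B,P,Z): not NE [P1→A gives 10>9; P2→R gives 9>7]
(B,Q,X): not NE [P2→P gives 7>3; P3→Y gives 7>5]
(B,Q,Y): not NE [P2→R gives 8>6]
(B,Q,Z): not NE [P1→A gives 2>1; P3→Y gives 7>6]
(B,R,X): not NE [P2→P gives 7>5; P3→Z gives 9>8]
(B,R,Y): not NE [P1→A gives 7>2; P3→Z gives 9>4]
(B,R,Z): NE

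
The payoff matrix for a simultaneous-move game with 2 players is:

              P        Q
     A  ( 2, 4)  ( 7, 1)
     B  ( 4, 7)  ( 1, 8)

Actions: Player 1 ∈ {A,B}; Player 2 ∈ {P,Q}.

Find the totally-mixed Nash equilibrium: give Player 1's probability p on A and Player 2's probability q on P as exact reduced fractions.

P1 indiff ⇒ q·2+(1-q)·7 = q·4+(1-q)·1 ⇒ q(-2) = (1-q)(-6) ⇒ q = 3/4
P2 indiff ⇒ p·4+(1-p)·7 = p·1+(1-p)·8 ⇒ p(3) = (1-p)(1) ⇒ p = 1/4

(p,q) = (1/4, 3/4)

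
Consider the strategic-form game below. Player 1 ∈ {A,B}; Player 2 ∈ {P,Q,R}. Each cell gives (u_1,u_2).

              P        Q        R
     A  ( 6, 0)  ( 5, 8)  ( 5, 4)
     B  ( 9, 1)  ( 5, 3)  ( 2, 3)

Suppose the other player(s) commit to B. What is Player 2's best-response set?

u_2(P vs B) = 1
u_2(Q vs B) = 3
u_2(R vs B) = 3
max payoff 3 at {Q,R}

P2 best: {Q,R}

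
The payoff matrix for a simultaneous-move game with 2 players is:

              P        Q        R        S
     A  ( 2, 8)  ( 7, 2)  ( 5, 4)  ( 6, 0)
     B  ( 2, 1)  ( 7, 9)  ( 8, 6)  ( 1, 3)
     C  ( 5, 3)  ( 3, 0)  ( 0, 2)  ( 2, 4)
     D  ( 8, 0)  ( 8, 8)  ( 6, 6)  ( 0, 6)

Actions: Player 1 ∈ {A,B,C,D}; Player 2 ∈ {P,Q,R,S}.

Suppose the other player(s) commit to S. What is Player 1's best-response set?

u_1(A vs S) = 6
u_1(B vs S) = 1
u_1(C vs S) = 2
u_1(D vs S) = 0
max payoff 6 at {A}

P1 best: {A}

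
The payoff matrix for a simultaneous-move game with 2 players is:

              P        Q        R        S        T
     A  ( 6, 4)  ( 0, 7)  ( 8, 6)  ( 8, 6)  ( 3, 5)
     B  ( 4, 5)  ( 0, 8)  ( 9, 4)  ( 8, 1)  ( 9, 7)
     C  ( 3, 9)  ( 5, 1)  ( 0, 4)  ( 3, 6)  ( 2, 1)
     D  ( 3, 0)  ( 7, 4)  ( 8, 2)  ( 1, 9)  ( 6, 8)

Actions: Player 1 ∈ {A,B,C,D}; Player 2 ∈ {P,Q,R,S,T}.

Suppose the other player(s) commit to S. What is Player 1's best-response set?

argmax u_1 = {A,B}

u_1(A vs S) = 8
u_1(B vs S) = 8
u_1(C vs S) = 3
u_1(D vs S) = 1
max payoff 8 at {A,B}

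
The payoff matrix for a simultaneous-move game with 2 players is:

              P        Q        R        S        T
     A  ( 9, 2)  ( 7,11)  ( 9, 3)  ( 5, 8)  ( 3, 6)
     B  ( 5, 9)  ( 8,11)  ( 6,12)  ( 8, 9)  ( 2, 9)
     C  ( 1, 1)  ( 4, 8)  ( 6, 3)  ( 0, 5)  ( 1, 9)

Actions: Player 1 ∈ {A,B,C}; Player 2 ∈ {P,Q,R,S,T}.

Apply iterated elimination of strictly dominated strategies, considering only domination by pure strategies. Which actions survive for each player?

Remaining: P1:{A,B} P2:{Q,R}

P1 drop C (A beats it: P:9>1 Q:7>4 R:9>6 S:5>0 T:3>1)
P2 drop P (Q beats it: A:11>2 B:11>9)
P2 drop S (Q beats it: A:11>8 B:11>9)
P2 drop T (Q beats it: A:11>6 B:11>9)
P1→{A,B} P2→{Q,R}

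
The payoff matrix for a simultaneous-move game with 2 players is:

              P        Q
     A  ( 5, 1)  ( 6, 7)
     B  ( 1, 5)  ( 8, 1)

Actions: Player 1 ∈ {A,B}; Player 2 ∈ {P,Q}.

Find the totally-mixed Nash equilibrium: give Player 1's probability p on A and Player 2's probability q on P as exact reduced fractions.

P1 mixes 2/5 on A; P2 mixes 1/3 on P

P1 indiff ⇒ q·5+(1-q)·6 = q·1+(1-q)·8 ⇒ q(4) = (1-q)(2) ⇒ q = 1/3
P2 indiff ⇒ p·1+(1-p)·5 = p·7+(1-p)·1 ⇒ p(-6) = (1-p)(-4) ⇒ p = 2/5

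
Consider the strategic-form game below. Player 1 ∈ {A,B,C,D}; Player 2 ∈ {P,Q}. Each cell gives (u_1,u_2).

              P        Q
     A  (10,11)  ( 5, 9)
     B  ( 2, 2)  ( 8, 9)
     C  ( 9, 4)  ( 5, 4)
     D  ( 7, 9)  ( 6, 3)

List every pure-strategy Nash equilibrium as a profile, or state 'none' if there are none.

(A,P): NE
(A,Q): not NE [P1→B gives 8>5; P2→P gives 11>9]
(B,P): not NE [P1→A gives 10>2; P2→Q gives 9>2]
(B,Q): NE
(C,P): not NE [P1→A gives 10>9]
(C,Q): not NE [P1→B gives 8>5]
(D,P): not NE [P1→A gives 10>7]
(D,Q): not NE [P1→B gives 8>6; P2→P gives 9>3]

PSNE = {(A,P), (B,Q)}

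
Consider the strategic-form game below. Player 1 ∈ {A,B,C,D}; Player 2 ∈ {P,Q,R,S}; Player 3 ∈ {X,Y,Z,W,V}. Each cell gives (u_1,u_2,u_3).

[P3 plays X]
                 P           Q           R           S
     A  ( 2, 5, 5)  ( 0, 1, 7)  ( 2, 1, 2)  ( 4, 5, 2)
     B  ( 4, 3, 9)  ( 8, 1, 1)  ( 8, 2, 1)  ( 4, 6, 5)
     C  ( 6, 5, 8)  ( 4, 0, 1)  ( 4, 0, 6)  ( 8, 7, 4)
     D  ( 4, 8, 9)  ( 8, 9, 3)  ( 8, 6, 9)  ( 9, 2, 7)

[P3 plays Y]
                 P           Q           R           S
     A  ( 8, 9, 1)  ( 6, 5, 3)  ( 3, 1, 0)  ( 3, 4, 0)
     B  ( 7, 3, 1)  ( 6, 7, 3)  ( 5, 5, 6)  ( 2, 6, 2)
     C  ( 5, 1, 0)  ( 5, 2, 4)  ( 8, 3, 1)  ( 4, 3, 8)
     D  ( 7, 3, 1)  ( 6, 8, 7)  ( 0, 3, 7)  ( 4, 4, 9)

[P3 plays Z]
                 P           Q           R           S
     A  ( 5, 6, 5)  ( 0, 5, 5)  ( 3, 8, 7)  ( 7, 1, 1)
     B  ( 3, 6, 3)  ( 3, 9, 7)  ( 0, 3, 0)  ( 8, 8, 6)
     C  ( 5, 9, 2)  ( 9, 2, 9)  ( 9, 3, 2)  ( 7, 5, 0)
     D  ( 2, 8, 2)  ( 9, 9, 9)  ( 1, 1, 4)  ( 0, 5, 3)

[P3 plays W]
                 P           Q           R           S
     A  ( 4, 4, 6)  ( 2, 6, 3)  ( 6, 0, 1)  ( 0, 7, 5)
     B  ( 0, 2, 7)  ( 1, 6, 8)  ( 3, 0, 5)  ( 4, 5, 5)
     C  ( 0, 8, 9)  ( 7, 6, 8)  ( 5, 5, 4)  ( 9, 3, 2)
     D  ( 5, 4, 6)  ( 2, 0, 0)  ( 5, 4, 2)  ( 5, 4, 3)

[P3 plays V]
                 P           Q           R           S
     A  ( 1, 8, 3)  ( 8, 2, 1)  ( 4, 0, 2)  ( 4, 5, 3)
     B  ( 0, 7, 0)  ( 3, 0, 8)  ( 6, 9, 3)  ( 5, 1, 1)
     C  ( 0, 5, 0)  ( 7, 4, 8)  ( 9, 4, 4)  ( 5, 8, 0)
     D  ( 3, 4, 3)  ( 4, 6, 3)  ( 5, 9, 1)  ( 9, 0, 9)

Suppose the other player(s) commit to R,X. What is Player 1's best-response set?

P1 best: {B,D}

u_1(A vs R,X) = 2
u_1(B vs R,X) = 8
u_1(C vs R,X) = 4
u_1(D vs R,X) = 8
max payoff 8 at {B,D}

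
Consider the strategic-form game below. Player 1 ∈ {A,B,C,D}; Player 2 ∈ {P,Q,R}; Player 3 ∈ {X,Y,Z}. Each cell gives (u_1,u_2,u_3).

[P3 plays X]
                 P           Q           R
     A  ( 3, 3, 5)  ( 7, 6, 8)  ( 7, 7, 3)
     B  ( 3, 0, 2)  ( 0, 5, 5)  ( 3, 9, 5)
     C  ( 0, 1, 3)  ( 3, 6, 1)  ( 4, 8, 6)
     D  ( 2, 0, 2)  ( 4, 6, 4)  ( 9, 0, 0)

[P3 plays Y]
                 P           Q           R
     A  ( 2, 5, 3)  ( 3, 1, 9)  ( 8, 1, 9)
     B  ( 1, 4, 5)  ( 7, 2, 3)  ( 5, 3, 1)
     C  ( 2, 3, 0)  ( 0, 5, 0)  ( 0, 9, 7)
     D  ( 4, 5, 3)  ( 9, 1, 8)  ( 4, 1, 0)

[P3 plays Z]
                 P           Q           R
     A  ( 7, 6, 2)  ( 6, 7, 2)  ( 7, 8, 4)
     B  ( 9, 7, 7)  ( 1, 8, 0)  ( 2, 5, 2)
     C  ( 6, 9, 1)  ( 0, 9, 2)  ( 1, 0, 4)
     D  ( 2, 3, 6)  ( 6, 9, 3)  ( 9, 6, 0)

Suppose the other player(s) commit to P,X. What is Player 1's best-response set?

P1 best: {A,B}

u_1(A vs P,X) = 3
u_1(B vs P,X) = 3
u_1(C vs P,X) = 0
u_1(D vs P,X) = 2
max payoff 3 at {A,B}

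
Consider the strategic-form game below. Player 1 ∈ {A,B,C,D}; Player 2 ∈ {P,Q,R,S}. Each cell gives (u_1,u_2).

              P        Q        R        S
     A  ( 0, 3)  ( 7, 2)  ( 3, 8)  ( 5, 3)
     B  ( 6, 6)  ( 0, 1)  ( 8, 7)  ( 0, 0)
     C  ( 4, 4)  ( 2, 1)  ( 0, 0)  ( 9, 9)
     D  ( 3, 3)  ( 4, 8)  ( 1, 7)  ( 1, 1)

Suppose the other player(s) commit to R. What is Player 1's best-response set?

argmax u_1 = {B}

u_1(A vs R) = 3
u_1(B vs R) = 8
u_1(C vs R) = 0
u_1(D vs R) = 1
max payoff 8 at {B}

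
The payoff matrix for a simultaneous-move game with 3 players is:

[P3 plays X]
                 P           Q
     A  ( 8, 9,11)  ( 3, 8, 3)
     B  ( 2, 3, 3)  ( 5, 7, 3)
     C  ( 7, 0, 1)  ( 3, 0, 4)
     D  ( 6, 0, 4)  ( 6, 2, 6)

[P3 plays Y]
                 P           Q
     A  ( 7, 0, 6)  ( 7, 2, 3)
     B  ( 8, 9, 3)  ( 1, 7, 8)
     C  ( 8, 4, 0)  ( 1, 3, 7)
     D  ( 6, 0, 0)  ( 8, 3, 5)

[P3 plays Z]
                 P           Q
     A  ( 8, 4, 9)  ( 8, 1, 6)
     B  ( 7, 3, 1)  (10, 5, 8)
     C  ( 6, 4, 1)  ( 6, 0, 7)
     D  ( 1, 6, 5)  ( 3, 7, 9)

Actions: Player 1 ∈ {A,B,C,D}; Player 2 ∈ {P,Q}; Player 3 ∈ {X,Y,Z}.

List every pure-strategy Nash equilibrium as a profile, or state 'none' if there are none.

(A,P,X): NE
(A,P,Y): not NE [P1→C gives 8>7; P2→Q gives 2>0; P3→X gives 11>6]
(A,P,Z): not NE [P3→X gives 11>9]
(A,Q,X): not NE [P1→D gives 6>3; P2→P gives 9>8; P3→Z gives 6>3]
(A,Q,Y): not NE [P1→D gives 8>7; P3→Z gives 6>3]
(A,Q,Z): not NE [P1→B gives 10>8; P2→P gives 4>1]
(B,P,X): not NE [P1→A gives 8>2; P2→Q gives 7>3]
(B,P,Y): NE
(B,P,Z): not NE [P1→A gives 8>7; P2→Q gives 5>3; P3→Y gives 3>1]
(B,Q,X): not NE [P1→D gives 6>5; P3→Z gives 8>3]
(B,Q,Y): not NE [P1→D gives 8>1; P2→P gives 9>7]
(B,Q,Z): NE
(C,P,X): not NE [P1→A gives 8>7]
(C,P,Y): not NE [P3→Z gives 1>0]
(C,P,Z): not NE [P1→A gives 8>6]
(C,Q,X): not NE [P1→D gives 6>3; P3→Z gives 7>4]
(C,Q,Y): not NE [P1→D gives 8>1; P2→P gives 4>3]
(C,Q,Z): not NE [P1→B gives 10>6; P2→P gives 4>0]
(D,P,X): not NE [P1→A gives 8>6; P2→Q gives 2>0; P3→Z gives 5>4]
(D,P,Y): not NE [P1→C gives 8>6; P2→Q gives 3>0; P3→Z gives 5>0]
(D,P,Z): not NE [P1→A gives 8>1; P2→Q gives 7>6]
(D,Q,X): not NE [P3→Z gives 9>6]
(D,Q,Y): not NE [P3→Z gives 9>5]
(D,Q,Z): not NE [P1→B gives 10>3]

NE set: (A,P,X), (B,P,Y), (B,Q,Z)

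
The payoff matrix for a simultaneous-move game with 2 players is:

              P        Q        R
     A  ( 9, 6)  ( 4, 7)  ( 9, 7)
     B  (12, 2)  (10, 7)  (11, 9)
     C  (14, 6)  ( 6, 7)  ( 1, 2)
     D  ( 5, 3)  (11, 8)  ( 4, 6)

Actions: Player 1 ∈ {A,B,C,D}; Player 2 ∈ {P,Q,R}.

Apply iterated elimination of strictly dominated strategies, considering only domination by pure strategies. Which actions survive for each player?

Remaining: P1:{B,D} P2:{Q,R}

P1 drop A (B beats it: P:12>9 Q:10>4 R:11>9)
P2 drop P (Q beats it: B:7>2 C:7>6 D:8>3)
P1 drop C (B beats it: Q:10>6 R:11>1)
P1→{B,D} P2→{Q,R}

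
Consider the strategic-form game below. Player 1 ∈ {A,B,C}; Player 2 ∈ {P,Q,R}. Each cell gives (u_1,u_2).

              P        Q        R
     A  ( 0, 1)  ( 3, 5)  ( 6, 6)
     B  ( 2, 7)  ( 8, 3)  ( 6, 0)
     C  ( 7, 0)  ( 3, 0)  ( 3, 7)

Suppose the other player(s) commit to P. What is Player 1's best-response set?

argmax u_1 = {C}

u_1(A vs P) = 0
u_1(B vs P) = 2
u_1(C vs P) = 7
max payoff 7 at {C}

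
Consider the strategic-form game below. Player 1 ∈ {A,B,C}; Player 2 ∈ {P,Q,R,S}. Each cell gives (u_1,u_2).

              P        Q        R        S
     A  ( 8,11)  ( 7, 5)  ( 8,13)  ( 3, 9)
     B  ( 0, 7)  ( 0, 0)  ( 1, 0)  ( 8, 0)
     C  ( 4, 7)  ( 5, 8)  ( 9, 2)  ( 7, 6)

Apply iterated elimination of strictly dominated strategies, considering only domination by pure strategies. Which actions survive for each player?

P2 drop S (P beats it: A:11>9 B:7>0 C:7>6)
P1 drop B (A beats it: P:8>0 Q:7>0 R:8>1)
P1→{A,C} P2→{P,Q,R}

Survivors P1:{A,C} P2:{P,Q,R}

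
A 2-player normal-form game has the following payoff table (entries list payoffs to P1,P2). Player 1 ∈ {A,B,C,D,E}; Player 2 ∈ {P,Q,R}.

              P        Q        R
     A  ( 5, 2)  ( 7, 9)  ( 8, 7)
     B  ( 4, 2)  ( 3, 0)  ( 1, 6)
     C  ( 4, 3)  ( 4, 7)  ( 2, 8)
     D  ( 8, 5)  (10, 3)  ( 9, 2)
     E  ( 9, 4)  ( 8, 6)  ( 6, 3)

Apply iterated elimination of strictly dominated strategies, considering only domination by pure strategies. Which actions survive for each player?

P1 drop A (D beats it: P:8>5 Q:10>7 R:9>8)
P1 drop B (D beats it: P:8>4 Q:10>3 R:9>1)
P1 drop C (D beats it: P:8>4 Q:10>4 R:9>2)
P2 drop R (P beats it: D:5>2 E:4>3)
P1→{D,E} P2→{P,Q}

IESDS → P1:{D,E} P2:{P,Q}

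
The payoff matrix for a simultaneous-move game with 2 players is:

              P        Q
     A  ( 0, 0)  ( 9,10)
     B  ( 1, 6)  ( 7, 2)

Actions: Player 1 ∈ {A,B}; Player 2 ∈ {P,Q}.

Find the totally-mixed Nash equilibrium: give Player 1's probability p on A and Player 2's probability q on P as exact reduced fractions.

P1 mixes 2/7 on A; P2 mixes 2/3 on P

P1 indiff ⇒ q·0+(1-q)·9 = q·1+(1-q)·7 ⇒ q(-1) = (1-q)(-2) ⇒ q = 2/3
P2 indiff ⇒ p·0+(1-p)·6 = p·10+(1-p)·2 ⇒ p(-10) = (1-p)(-4) ⇒ p = 2/7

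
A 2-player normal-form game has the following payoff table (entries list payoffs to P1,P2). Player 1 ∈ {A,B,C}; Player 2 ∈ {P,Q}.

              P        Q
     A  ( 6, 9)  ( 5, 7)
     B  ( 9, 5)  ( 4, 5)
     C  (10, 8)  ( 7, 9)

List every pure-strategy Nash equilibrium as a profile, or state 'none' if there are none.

Nash profiles: (C,Q)

(A,P): not NE [P1→C gives 10>6]
(A,Q): not NE [P1→C gives 7>5; P2→P gives 9>7]
(B,P): not NE [P1→C gives 10>9]
(B,Q): not NE [P1→C gives 7>4]
(C,P): not NE [P2→Q gives 9>8]
(C,Q): NE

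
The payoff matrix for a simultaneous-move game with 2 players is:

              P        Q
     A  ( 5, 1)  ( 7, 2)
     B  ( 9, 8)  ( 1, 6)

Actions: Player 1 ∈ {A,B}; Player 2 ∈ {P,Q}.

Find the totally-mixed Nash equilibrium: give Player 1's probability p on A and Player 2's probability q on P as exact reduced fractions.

P1 indiff ⇒ q·5+(1-q)·7 = q·9+(1-q)·1 ⇒ q(-4) = (1-q)(-6) ⇒ q = 3/5
P2 indiff ⇒ p·1+(1-p)·8 = p·2+(1-p)·6 ⇒ p(-1) = (1-p)(-2) ⇒ p = 2/3

p=2/3, q=3/5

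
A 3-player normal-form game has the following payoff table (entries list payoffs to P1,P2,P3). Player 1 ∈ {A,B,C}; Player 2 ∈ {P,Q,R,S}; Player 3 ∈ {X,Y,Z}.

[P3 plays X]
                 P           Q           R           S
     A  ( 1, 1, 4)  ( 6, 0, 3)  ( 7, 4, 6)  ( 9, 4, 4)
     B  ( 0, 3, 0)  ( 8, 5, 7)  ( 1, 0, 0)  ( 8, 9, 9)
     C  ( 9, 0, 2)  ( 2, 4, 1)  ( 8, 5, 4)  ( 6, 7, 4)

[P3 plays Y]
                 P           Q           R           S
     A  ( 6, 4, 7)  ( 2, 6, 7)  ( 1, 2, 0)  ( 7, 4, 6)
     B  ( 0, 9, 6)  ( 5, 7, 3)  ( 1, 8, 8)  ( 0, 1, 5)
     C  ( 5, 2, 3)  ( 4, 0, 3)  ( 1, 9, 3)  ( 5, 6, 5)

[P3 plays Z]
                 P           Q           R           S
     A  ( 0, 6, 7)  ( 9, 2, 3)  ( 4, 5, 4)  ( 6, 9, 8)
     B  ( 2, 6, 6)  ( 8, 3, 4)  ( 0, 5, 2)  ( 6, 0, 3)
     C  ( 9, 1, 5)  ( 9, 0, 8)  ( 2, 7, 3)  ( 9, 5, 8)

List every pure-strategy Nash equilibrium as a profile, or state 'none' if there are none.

PSNE: ∅

(A,P,X): not NE [P1→C gives 9>1; P2→S gives 4>1; P3→Z gives 7>4]
(A,P,Y): not NE [P2→Q gives 6>4]
(A,P,Z): not NE [P1→C gives 9>0; P2→S gives 9>6]
(A,Q,X): not NE [P1→B gives 8>6; P2→S gives 4>0; P3→Y gives 7>3]
(A,Q,Y): not NE [P1→B gives 5>2]
(A,Q,Z): not NE [P2→S gives 9>2; P3→Y gives 7>3]
(A,R,X): not NE [P1→C gives 8>7]
(A,R,Y): not NE [P2→Q gives 6>2; P3→X gives 6>0]
(A,R,Z): not NE [P2→S gives 9>5; P3→X gives 6>4]
(A,S,X): not NE [P3→Z gives 8>4]
(A,S,Y): not NE [P2→Q gives 6>4; P3→Z gives 8>6]
(A,S,Z): not NE [P1→C gives 9>6]
(B,P,X): not NE [P1→C gives 9>0; P2→S gives 9>3; P3→Z gives 6>0]
(B,P,Y): not NE [P1→A gives 6>0]
(B,P,Z): not NE [P1→C gives 9>2]
(B,Q,X): not NE [P2→S gives 9>5]
(B,Q,Y): not NE [P2→P gives 9>7; P3→X gives 7>3]
(B,Q,Z): not NE [P1→C gives 9>8; P2→P gives 6>3; P3→X gives 7>4]
(B,R,X): not NE [P1→C gives 8>1; P2→S gives 9>0; P3→Y gives 8>0]
(B,R,Y): not NE [P2→P gives 9>8]
(B,R,Z): not NE [P1→A gives 4>0; P2→P gives 6>5; P3→Y gives 8>2]
(B,S,X): not NE [P1→A gives 9>8]
(B,S,Y): not NE [P1→A gives 7>0; P2→P gives 9>1; P3→X gives 9>5]
(B,S,Z): not NE [P1→C gives 9>6; P2→P gives 6>0; P3→X gives 9>3]
(C,P,X): not NE [P2→S gives 7>0; P3→Z gives 5>2]
(C,P,Y): not NE [P1→A gives 6>5; P2→R gives 9>2; P3→Z gives 5>3]
(C,P,Z): not NE [P2→R gives 7>1]
(C,Q,X): not NE [P1→B gives 8>2; P2→S gives 7>4; P3→Z gives 8>1]
(C,Q,Y): not NE [P1→B gives 5>4; P2→R gives 9>0; P3→Z gives 8>3]
(C,Q,Z): not NE [P2→R gives 7>0]
(C,R,X): not NE [P2→S gives 7>5]
(C,R,Y): not NE [P3→X gives 4>3]
(C,R,Z): not NE [P1→A gives 4>2; P3→X gives 4>3]
(C,S,X): not NE [P1→A gives 9>6; P3→Z gives 8>4]
(C,S,Y): not NE [P1→A gives 7>5; P2→R gives 9>6; P3→Z gives 8>5]
(C,S,Z): not NE [P2→R gives 7>5]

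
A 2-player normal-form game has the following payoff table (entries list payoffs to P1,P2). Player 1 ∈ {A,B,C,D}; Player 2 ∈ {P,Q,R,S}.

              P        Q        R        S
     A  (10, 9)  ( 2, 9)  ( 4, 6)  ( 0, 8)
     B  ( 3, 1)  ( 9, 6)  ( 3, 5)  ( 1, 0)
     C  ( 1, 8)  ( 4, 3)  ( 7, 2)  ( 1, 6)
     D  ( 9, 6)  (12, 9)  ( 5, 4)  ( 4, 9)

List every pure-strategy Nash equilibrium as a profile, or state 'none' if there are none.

NE set: (A,P), (D,Q), (D,S)

(A,P): NE
(A,Q): not NE [P1→D gives 12>2]
(A,R): not NE [P1→C gives 7>4; P2→Q gives 9>6]
(A,S): not NE [P1→D gives 4>0; P2→Q gives 9>8]
(B,P): not NE [P1→A gives 10>3; P2→Q gives 6>1]
(B,Q): not NE [P1→D gives 12>9]
(B,R): not NE [P1→C gives 7>3; P2→Q gives 6>5]
(B,S): not NE [P1→D gives 4>1; P2→Q gives 6>0]
(C,P): not NE [P1→A gives 10>1]
(C,Q): not NE [P1→D gives 12>4; P2→P gives 8>3]
(C,R): not NE [P2→P gives 8>2]
(C,S): not NE [P1→D gives 4>1; P2→P gives 8>6]
(D,P): not NE [P1→A gives 10>9; P2→S gives 9>6]
(D,Q): NE
(D,R): not NE [P1→C gives 7>5; P2→S gives 9>4]
(D,S): NE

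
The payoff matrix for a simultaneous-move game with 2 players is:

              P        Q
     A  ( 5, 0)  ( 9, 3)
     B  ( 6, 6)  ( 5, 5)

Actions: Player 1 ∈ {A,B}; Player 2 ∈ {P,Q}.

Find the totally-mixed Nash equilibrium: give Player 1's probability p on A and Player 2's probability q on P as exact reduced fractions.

P1 mixes 1/4 on A; P2 mixes 4/5 on P

P1 indiff ⇒ q·5+(1-q)·9 = q·6+(1-q)·5 ⇒ q(-1) = (1-q)(-4) ⇒ q = 4/5
P2 indiff ⇒ p·0+(1-p)·6 = p·3+(1-p)·5 ⇒ p(-3) = (1-p)(-1) ⇒ p = 1/4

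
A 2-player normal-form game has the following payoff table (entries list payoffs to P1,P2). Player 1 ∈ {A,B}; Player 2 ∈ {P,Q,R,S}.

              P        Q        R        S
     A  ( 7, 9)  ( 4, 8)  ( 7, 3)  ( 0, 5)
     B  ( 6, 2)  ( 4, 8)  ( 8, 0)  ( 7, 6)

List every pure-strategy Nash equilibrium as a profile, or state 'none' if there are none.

PSNE = {(A,P), (B,Q)}

(A,P): NE
(A,Q): not NE [P2→P gives 9>8]
(A,R): not NE [P1→B gives 8>7; P2→P gives 9>3]
(A,S): not NE [P1→B gives 7>0; P2→P gives 9>5]
(B,P): not NE [P1→A gives 7>6; P2→Q gives 8>2]
(B,Q): NE
(B,R): not NE [P2→Q gives 8>0]
(B,S): not NE [P2→Q gives 8>6]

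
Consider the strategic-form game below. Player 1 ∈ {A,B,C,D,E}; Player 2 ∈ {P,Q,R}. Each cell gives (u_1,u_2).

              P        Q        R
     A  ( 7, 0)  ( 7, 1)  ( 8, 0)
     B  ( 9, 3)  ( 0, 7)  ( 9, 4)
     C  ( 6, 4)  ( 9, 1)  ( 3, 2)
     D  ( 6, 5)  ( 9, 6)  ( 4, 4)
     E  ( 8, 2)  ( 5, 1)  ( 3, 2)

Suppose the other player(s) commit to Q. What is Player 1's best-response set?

u_1(A vs Q) = 7
u_1(B vs Q) = 0
u_1(C vs Q) = 9
u_1(D vs Q) = 9
u_1(E vs Q) = 5
max payoff 9 at {C,D}

P1 best: {C,D}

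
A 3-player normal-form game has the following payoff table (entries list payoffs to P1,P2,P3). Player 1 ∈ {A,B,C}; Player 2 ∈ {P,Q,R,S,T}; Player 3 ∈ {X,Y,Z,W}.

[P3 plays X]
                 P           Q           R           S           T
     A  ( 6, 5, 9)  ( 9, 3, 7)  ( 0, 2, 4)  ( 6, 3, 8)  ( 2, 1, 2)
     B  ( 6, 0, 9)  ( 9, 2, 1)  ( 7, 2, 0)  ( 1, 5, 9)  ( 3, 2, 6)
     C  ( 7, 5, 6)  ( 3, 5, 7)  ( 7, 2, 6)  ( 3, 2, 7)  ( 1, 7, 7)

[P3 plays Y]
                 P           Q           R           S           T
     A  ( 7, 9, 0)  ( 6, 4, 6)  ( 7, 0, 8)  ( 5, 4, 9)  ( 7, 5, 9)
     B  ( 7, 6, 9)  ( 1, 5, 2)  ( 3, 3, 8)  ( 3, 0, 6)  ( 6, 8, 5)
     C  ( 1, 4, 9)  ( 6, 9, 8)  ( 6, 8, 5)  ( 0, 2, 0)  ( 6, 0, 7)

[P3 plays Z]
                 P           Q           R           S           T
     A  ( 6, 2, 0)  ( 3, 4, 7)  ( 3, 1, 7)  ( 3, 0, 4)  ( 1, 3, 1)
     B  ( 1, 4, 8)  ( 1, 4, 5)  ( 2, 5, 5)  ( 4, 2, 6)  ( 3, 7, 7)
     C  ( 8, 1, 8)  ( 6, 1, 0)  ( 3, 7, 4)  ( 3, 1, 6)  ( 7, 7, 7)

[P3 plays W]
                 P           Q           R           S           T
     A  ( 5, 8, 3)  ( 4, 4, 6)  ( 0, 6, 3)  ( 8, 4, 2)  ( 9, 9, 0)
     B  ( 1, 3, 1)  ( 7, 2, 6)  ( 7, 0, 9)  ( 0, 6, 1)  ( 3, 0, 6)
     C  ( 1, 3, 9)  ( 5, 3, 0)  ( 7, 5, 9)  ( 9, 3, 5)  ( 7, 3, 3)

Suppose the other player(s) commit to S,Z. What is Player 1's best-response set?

argmax u_1 = {B}

u_1(A vs S,Z) = 3
u_1(B vs S,Z) = 4
u_1(C vs S,Z) = 3
max payoff 4 at {B}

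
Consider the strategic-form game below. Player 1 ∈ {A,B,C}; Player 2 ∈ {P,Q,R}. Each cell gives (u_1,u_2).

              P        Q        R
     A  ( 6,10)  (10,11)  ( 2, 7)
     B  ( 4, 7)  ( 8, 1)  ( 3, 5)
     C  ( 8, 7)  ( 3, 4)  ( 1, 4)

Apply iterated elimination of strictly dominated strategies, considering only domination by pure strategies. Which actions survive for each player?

P2 drop R (P beats it: A:10>7 B:7>5 C:7>4)
P1 drop B (A beats it: P:6>4 Q:10>8)
P1→{A,C} P2→{P,Q}

IESDS → P1:{A,C} P2:{P,Q}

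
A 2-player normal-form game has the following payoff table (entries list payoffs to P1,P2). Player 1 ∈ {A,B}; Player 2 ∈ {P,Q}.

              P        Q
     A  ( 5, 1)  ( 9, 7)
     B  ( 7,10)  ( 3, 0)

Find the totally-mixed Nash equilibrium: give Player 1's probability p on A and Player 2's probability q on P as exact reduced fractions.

P1 mixes 5/8 on A; P2 mixes 3/4 on P

P1 indiff ⇒ q·5+(1-q)·9 = q·7+(1-q)·3 ⇒ q(-2) = (1-q)(-6) ⇒ q = 3/4
P2 indiff ⇒ p·1+(1-p)·10 = p·7+(1-p)·0 ⇒ p(-6) = (1-p)(-10) ⇒ p = 5/8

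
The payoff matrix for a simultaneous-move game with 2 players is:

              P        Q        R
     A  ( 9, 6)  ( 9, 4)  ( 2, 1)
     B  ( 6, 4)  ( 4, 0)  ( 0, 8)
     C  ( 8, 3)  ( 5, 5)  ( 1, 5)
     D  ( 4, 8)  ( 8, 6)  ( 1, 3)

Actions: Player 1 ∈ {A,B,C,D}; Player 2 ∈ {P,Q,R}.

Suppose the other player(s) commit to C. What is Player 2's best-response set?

argmax u_2 = {Q,R}

u_2(P vs C) = 3
u_2(Q vs C) = 5
u_2(R vs C) = 5
max payoff 5 at {Q,R}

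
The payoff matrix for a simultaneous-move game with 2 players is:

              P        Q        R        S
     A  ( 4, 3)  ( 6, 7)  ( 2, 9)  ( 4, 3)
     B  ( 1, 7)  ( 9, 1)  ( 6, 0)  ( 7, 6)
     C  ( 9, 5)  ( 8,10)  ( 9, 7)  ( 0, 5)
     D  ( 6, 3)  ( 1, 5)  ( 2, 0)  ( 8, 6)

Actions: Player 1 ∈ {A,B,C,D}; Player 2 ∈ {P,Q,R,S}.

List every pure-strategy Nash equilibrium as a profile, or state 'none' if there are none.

(A,P): not NE [P1→C gives 9>4; P2→R gives 9>3]
(A,Q): not NE [P1→B gives 9>6; P2→R gives 9>7]
(A,R): not NE [P1→C gives 9>2]
(A,S): not NE [P1→D gives 8>4; P2→R gives 9>3]
(B,P): not NE [P1→C gives 9>1]
(B,Q): not NE [P2→P gives 7>1]
(B,R): not NE [P1→C gives 9>6; P2→P gives 7>0]
(B,S): not NE [P1→D gives 8>7; P2→P gives 7>6]
(C,P): not NE [P2→Q gives 10>5]
(C,Q): not NE [P1→B gives 9>8]
(C,R): not NE [P2→Q gives 10>7]
(C,S): not NE [P1→D gives 8>0; P2→Q gives 10>5]
(D,P): not NE [P1→C gives 9>6; P2→S gives 6>3]
(D,Q): not NE [P1→B gives 9>1; P2→S gives 6>5]
(D,R): not NE [P1→C gives 9>2; P2→S gives 6>0]
(D,S): NE

PSNE = {(D,S)}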